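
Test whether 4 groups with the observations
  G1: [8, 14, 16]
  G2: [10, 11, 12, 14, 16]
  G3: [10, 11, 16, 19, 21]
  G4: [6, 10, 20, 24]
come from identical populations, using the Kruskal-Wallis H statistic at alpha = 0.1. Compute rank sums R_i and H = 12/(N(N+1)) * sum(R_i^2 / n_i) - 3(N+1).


Step 1: Combine all N = 17 observations and assign midranks.
sorted (value, group, rank): (6,G4,1), (8,G1,2), (10,G2,4), (10,G3,4), (10,G4,4), (11,G2,6.5), (11,G3,6.5), (12,G2,8), (14,G1,9.5), (14,G2,9.5), (16,G1,12), (16,G2,12), (16,G3,12), (19,G3,14), (20,G4,15), (21,G3,16), (24,G4,17)
Step 2: Sum ranks within each group.
R_1 = 23.5 (n_1 = 3)
R_2 = 40 (n_2 = 5)
R_3 = 52.5 (n_3 = 5)
R_4 = 37 (n_4 = 4)
Step 3: H = 12/(N(N+1)) * sum(R_i^2/n_i) - 3(N+1)
     = 12/(17*18) * (23.5^2/3 + 40^2/5 + 52.5^2/5 + 37^2/4) - 3*18
     = 0.039216 * 1397.58 - 54
     = 0.807190.
Step 4: Ties present; correction factor C = 1 - 60/(17^3 - 17) = 0.987745. Corrected H = 0.807190 / 0.987745 = 0.817204.
Step 5: Under H0, H ~ chi^2(3); p-value = 0.845348.
Step 6: alpha = 0.1. fail to reject H0.

H = 0.8172, df = 3, p = 0.845348, fail to reject H0.


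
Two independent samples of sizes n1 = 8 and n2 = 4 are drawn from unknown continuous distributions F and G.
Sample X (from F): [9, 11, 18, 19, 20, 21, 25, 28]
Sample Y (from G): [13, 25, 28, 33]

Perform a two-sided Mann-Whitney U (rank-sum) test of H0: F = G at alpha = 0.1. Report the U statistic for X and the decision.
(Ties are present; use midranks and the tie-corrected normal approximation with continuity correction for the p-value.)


Step 1: Combine and sort all 12 observations; assign midranks.
sorted (value, group): (9,X), (11,X), (13,Y), (18,X), (19,X), (20,X), (21,X), (25,X), (25,Y), (28,X), (28,Y), (33,Y)
ranks: 9->1, 11->2, 13->3, 18->4, 19->5, 20->6, 21->7, 25->8.5, 25->8.5, 28->10.5, 28->10.5, 33->12
Step 2: Rank sum for X: R1 = 1 + 2 + 4 + 5 + 6 + 7 + 8.5 + 10.5 = 44.
Step 3: U_X = R1 - n1(n1+1)/2 = 44 - 8*9/2 = 44 - 36 = 8.
       U_Y = n1*n2 - U_X = 32 - 8 = 24.
Step 4: Ties are present, so use the tie-corrected normal approximation (with continuity correction) for the p-value.
Step 5: p-value = 0.201148; compare to alpha = 0.1. fail to reject H0.

U_X = 8, p = 0.201148, fail to reject H0 at alpha = 0.1.


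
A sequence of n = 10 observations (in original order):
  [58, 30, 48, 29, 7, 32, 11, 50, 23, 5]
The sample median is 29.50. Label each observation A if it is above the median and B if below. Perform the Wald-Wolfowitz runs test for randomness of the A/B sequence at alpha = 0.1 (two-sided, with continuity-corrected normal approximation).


Step 1: Compute median = 29.50; label A = above, B = below.
Labels in order: AAABBABABB  (n_A = 5, n_B = 5)
Step 2: Count runs R = 6.
Step 3: Under H0 (random ordering), E[R] = 2*n_A*n_B/(n_A+n_B) + 1 = 2*5*5/10 + 1 = 6.0000.
        Var[R] = 2*n_A*n_B*(2*n_A*n_B - n_A - n_B) / ((n_A+n_B)^2 * (n_A+n_B-1)) = 2000/900 = 2.2222.
        SD[R] = 1.4907.
Step 4: R = E[R], so z = 0 with no continuity correction.
Step 5: Two-sided p-value via normal approximation = 2*(1 - Phi(|z|)) = 1.000000.
Step 6: alpha = 0.1. fail to reject H0.

R = 6, z = 0.0000, p = 1.000000, fail to reject H0.


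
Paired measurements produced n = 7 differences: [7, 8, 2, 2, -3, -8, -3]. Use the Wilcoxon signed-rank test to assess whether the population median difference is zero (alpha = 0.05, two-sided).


Step 1: Drop any zero differences (none here) and take |d_i|.
|d| = [7, 8, 2, 2, 3, 8, 3]
Step 2: Midrank |d_i| (ties get averaged ranks).
ranks: |7|->5, |8|->6.5, |2|->1.5, |2|->1.5, |3|->3.5, |8|->6.5, |3|->3.5
Step 3: Attach original signs; sum ranks with positive sign and with negative sign.
W+ = 5 + 6.5 + 1.5 + 1.5 = 14.5
W- = 3.5 + 6.5 + 3.5 = 13.5
(Check: W+ + W- = 28 should equal n(n+1)/2 = 28.)
Step 4: Test statistic W = min(W+, W-) = 13.5.
Step 5: Ties in |d|, so use the tie-corrected normal approximation.
        E[W] = n(n+1)/4 = 7*8/4 = 14.
        Tie groups: |d|=2 (t=2), |d|=3 (t=2), |d|=8 (t=2); sum(t^3 - t) = 18.
        Var[W] = n(n+1)(2n+1)/24 - sum(t^3-t)/48 = 840/24 - 18/48 = 34.625.
        z = (W - E[W]) / sqrt(Var[W]) = (13.5 - 14) / 5.8843 = -0.0850.
        Two-sided p = 2*Phi(z) = 0.932284.
Step 6: alpha = 0.05. fail to reject H0.

W+ = 14.5, W- = 13.5, W = min = 13.5, p = 0.932284, fail to reject H0.


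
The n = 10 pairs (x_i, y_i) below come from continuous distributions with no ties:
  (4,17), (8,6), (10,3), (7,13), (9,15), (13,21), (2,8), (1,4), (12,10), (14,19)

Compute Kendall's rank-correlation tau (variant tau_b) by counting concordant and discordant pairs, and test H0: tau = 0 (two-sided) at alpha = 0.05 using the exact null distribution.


Step 1: Enumerate the 45 unordered pairs (i,j) with i<j and classify each by sign(x_j-x_i) * sign(y_j-y_i).
  (1,2):dx=+4,dy=-11->D; (1,3):dx=+6,dy=-14->D; (1,4):dx=+3,dy=-4->D; (1,5):dx=+5,dy=-2->D
  (1,6):dx=+9,dy=+4->C; (1,7):dx=-2,dy=-9->C; (1,8):dx=-3,dy=-13->C; (1,9):dx=+8,dy=-7->D
  (1,10):dx=+10,dy=+2->C; (2,3):dx=+2,dy=-3->D; (2,4):dx=-1,dy=+7->D; (2,5):dx=+1,dy=+9->C
  (2,6):dx=+5,dy=+15->C; (2,7):dx=-6,dy=+2->D; (2,8):dx=-7,dy=-2->C; (2,9):dx=+4,dy=+4->C
  (2,10):dx=+6,dy=+13->C; (3,4):dx=-3,dy=+10->D; (3,5):dx=-1,dy=+12->D; (3,6):dx=+3,dy=+18->C
  (3,7):dx=-8,dy=+5->D; (3,8):dx=-9,dy=+1->D; (3,9):dx=+2,dy=+7->C; (3,10):dx=+4,dy=+16->C
  (4,5):dx=+2,dy=+2->C; (4,6):dx=+6,dy=+8->C; (4,7):dx=-5,dy=-5->C; (4,8):dx=-6,dy=-9->C
  (4,9):dx=+5,dy=-3->D; (4,10):dx=+7,dy=+6->C; (5,6):dx=+4,dy=+6->C; (5,7):dx=-7,dy=-7->C
  (5,8):dx=-8,dy=-11->C; (5,9):dx=+3,dy=-5->D; (5,10):dx=+5,dy=+4->C; (6,7):dx=-11,dy=-13->C
  (6,8):dx=-12,dy=-17->C; (6,9):dx=-1,dy=-11->C; (6,10):dx=+1,dy=-2->D; (7,8):dx=-1,dy=-4->C
  (7,9):dx=+10,dy=+2->C; (7,10):dx=+12,dy=+11->C; (8,9):dx=+11,dy=+6->C; (8,10):dx=+13,dy=+15->C
  (9,10):dx=+2,dy=+9->C
Step 2: C = 30, D = 15, total pairs = 45.
Step 3: tau = (C - D)/(n(n-1)/2) = (30 - 15)/45 = 0.333333.
Step 4: Exact two-sided p-value (enumerate n! = 3628800 permutations of y under H0): p = 0.216373.
Step 5: alpha = 0.05. fail to reject H0.

tau_b = 0.3333 (C=30, D=15), p = 0.216373, fail to reject H0.


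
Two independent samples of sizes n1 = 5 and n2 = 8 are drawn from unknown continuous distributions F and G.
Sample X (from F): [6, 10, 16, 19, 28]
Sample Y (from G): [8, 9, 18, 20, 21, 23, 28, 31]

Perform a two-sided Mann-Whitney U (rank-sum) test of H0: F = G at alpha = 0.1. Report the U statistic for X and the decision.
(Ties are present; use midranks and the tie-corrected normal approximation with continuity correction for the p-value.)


Step 1: Combine and sort all 13 observations; assign midranks.
sorted (value, group): (6,X), (8,Y), (9,Y), (10,X), (16,X), (18,Y), (19,X), (20,Y), (21,Y), (23,Y), (28,X), (28,Y), (31,Y)
ranks: 6->1, 8->2, 9->3, 10->4, 16->5, 18->6, 19->7, 20->8, 21->9, 23->10, 28->11.5, 28->11.5, 31->13
Step 2: Rank sum for X: R1 = 1 + 4 + 5 + 7 + 11.5 = 28.5.
Step 3: U_X = R1 - n1(n1+1)/2 = 28.5 - 5*6/2 = 28.5 - 15 = 13.5.
       U_Y = n1*n2 - U_X = 40 - 13.5 = 26.5.
Step 4: Ties are present, so use the tie-corrected normal approximation (with continuity correction) for the p-value.
Step 5: p-value = 0.379120; compare to alpha = 0.1. fail to reject H0.

U_X = 13.5, p = 0.379120, fail to reject H0 at alpha = 0.1.


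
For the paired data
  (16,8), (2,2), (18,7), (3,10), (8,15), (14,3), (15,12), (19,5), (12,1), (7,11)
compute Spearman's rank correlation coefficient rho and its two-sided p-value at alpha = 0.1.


Step 1: Rank x and y separately (midranks; no ties here).
rank(x): 16->8, 2->1, 18->9, 3->2, 8->4, 14->6, 15->7, 19->10, 12->5, 7->3
rank(y): 8->6, 2->2, 7->5, 10->7, 15->10, 3->3, 12->9, 5->4, 1->1, 11->8
Step 2: d_i = R_x(i) - R_y(i); compute d_i^2.
  (8-6)^2=4, (1-2)^2=1, (9-5)^2=16, (2-7)^2=25, (4-10)^2=36, (6-3)^2=9, (7-9)^2=4, (10-4)^2=36, (5-1)^2=16, (3-8)^2=25
sum(d^2) = 172.
Step 3: rho = 1 - 6*172 / (10*(10^2 - 1)) = 1 - 1032/990 = -0.042424.
Step 4: Under H0, t = rho * sqrt((n-2)/(1-rho^2)) = -0.1201 ~ t(8).
Step 5: Two-sided p-value from the t-distribution with 8 df = 0.907364.
Step 6: alpha = 0.1. fail to reject H0.

rho = -0.0424, p = 0.907364, fail to reject H0 at alpha = 0.1.


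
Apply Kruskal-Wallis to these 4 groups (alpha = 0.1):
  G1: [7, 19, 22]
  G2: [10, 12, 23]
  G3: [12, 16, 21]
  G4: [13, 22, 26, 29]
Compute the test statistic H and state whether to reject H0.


Step 1: Combine all N = 13 observations and assign midranks.
sorted (value, group, rank): (7,G1,1), (10,G2,2), (12,G2,3.5), (12,G3,3.5), (13,G4,5), (16,G3,6), (19,G1,7), (21,G3,8), (22,G1,9.5), (22,G4,9.5), (23,G2,11), (26,G4,12), (29,G4,13)
Step 2: Sum ranks within each group.
R_1 = 17.5 (n_1 = 3)
R_2 = 16.5 (n_2 = 3)
R_3 = 17.5 (n_3 = 3)
R_4 = 39.5 (n_4 = 4)
Step 3: H = 12/(N(N+1)) * sum(R_i^2/n_i) - 3(N+1)
     = 12/(13*14) * (17.5^2/3 + 16.5^2/3 + 17.5^2/3 + 39.5^2/4) - 3*14
     = 0.065934 * 684.979 - 42
     = 3.163462.
Step 4: Ties present; correction factor C = 1 - 12/(13^3 - 13) = 0.994505. Corrected H = 3.163462 / 0.994505 = 3.180939.
Step 5: Under H0, H ~ chi^2(3); p-value = 0.364560.
Step 6: alpha = 0.1. fail to reject H0.

H = 3.1809, df = 3, p = 0.364560, fail to reject H0.


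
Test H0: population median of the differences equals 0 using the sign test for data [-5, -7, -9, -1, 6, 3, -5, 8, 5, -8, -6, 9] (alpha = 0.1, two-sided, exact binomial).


Step 1: Discard zero differences. Original n = 12; n_eff = number of nonzero differences = 12.
Nonzero differences (with sign): -5, -7, -9, -1, +6, +3, -5, +8, +5, -8, -6, +9
Step 2: Count signs: positive = 5, negative = 7.
Step 3: Under H0: P(positive) = 0.5, so the number of positives S ~ Bin(12, 0.5).
Step 4: Two-sided exact p-value = sum of Bin(12,0.5) probabilities at or below the observed probability = 0.774414.
Step 5: alpha = 0.1. fail to reject H0.

n_eff = 12, pos = 5, neg = 7, p = 0.774414, fail to reject H0.


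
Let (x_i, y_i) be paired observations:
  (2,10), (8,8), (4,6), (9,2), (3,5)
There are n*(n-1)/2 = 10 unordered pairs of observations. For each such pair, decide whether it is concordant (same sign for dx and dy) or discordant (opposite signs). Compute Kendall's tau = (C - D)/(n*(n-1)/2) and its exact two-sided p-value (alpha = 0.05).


Step 1: Enumerate the 10 unordered pairs (i,j) with i<j and classify each by sign(x_j-x_i) * sign(y_j-y_i).
  (1,2):dx=+6,dy=-2->D; (1,3):dx=+2,dy=-4->D; (1,4):dx=+7,dy=-8->D; (1,5):dx=+1,dy=-5->D
  (2,3):dx=-4,dy=-2->C; (2,4):dx=+1,dy=-6->D; (2,5):dx=-5,dy=-3->C; (3,4):dx=+5,dy=-4->D
  (3,5):dx=-1,dy=-1->C; (4,5):dx=-6,dy=+3->D
Step 2: C = 3, D = 7, total pairs = 10.
Step 3: tau = (C - D)/(n(n-1)/2) = (3 - 7)/10 = -0.400000.
Step 4: Exact two-sided p-value (enumerate n! = 120 permutations of y under H0): p = 0.483333.
Step 5: alpha = 0.05. fail to reject H0.

tau_b = -0.4000 (C=3, D=7), p = 0.483333, fail to reject H0.


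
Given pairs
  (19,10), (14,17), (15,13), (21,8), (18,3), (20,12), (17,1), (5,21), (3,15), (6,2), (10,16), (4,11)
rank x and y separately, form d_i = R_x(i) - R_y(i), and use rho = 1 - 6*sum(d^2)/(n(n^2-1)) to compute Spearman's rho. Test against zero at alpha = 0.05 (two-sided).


Step 1: Rank x and y separately (midranks; no ties here).
rank(x): 19->10, 14->6, 15->7, 21->12, 18->9, 20->11, 17->8, 5->3, 3->1, 6->4, 10->5, 4->2
rank(y): 10->5, 17->11, 13->8, 8->4, 3->3, 12->7, 1->1, 21->12, 15->9, 2->2, 16->10, 11->6
Step 2: d_i = R_x(i) - R_y(i); compute d_i^2.
  (10-5)^2=25, (6-11)^2=25, (7-8)^2=1, (12-4)^2=64, (9-3)^2=36, (11-7)^2=16, (8-1)^2=49, (3-12)^2=81, (1-9)^2=64, (4-2)^2=4, (5-10)^2=25, (2-6)^2=16
sum(d^2) = 406.
Step 3: rho = 1 - 6*406 / (12*(12^2 - 1)) = 1 - 2436/1716 = -0.419580.
Step 4: Under H0, t = rho * sqrt((n-2)/(1-rho^2)) = -1.4617 ~ t(10).
Step 5: Two-sided p-value from the t-distribution with 10 df = 0.174519.
Step 6: alpha = 0.05. fail to reject H0.

rho = -0.4196, p = 0.174519, fail to reject H0 at alpha = 0.05.


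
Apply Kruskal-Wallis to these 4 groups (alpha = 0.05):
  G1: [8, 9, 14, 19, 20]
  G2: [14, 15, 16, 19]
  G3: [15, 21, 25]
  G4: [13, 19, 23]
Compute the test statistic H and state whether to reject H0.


Step 1: Combine all N = 15 observations and assign midranks.
sorted (value, group, rank): (8,G1,1), (9,G1,2), (13,G4,3), (14,G1,4.5), (14,G2,4.5), (15,G2,6.5), (15,G3,6.5), (16,G2,8), (19,G1,10), (19,G2,10), (19,G4,10), (20,G1,12), (21,G3,13), (23,G4,14), (25,G3,15)
Step 2: Sum ranks within each group.
R_1 = 29.5 (n_1 = 5)
R_2 = 29 (n_2 = 4)
R_3 = 34.5 (n_3 = 3)
R_4 = 27 (n_4 = 3)
Step 3: H = 12/(N(N+1)) * sum(R_i^2/n_i) - 3(N+1)
     = 12/(15*16) * (29.5^2/5 + 29^2/4 + 34.5^2/3 + 27^2/3) - 3*16
     = 0.050000 * 1024.05 - 48
     = 3.202500.
Step 4: Ties present; correction factor C = 1 - 36/(15^3 - 15) = 0.989286. Corrected H = 3.202500 / 0.989286 = 3.237184.
Step 5: Under H0, H ~ chi^2(3); p-value = 0.356482.
Step 6: alpha = 0.05. fail to reject H0.

H = 3.2372, df = 3, p = 0.356482, fail to reject H0.


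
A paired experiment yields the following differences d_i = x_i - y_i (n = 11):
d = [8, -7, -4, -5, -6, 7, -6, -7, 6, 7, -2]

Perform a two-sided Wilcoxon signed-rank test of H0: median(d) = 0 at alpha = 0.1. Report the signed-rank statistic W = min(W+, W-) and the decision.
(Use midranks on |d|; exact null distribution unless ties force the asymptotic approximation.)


Step 1: Drop any zero differences (none here) and take |d_i|.
|d| = [8, 7, 4, 5, 6, 7, 6, 7, 6, 7, 2]
Step 2: Midrank |d_i| (ties get averaged ranks).
ranks: |8|->11, |7|->8.5, |4|->2, |5|->3, |6|->5, |7|->8.5, |6|->5, |7|->8.5, |6|->5, |7|->8.5, |2|->1
Step 3: Attach original signs; sum ranks with positive sign and with negative sign.
W+ = 11 + 8.5 + 5 + 8.5 = 33
W- = 8.5 + 2 + 3 + 5 + 5 + 8.5 + 1 = 33
(Check: W+ + W- = 66 should equal n(n+1)/2 = 66.)
Step 4: Test statistic W = min(W+, W-) = 33.
Step 5: Ties in |d|, so use the tie-corrected normal approximation.
        E[W] = n(n+1)/4 = 11*12/4 = 33.
        Tie groups: |d|=6 (t=3), |d|=7 (t=4); sum(t^3 - t) = 84.
        Var[W] = n(n+1)(2n+1)/24 - sum(t^3-t)/48 = 3036/24 - 84/48 = 124.75.
        z = (W - E[W]) / sqrt(Var[W]) = (33 - 33) / 11.1692 = 0.0000.
        Two-sided p = 2*Phi(z) = 1.000000.
Step 6: alpha = 0.1. fail to reject H0.

W+ = 33, W- = 33, W = min = 33, p = 1.000000, fail to reject H0.


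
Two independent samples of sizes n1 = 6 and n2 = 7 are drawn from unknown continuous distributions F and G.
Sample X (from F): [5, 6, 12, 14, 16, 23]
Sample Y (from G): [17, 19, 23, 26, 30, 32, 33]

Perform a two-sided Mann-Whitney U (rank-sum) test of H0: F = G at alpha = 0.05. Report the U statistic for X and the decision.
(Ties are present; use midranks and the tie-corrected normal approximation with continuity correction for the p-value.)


Step 1: Combine and sort all 13 observations; assign midranks.
sorted (value, group): (5,X), (6,X), (12,X), (14,X), (16,X), (17,Y), (19,Y), (23,X), (23,Y), (26,Y), (30,Y), (32,Y), (33,Y)
ranks: 5->1, 6->2, 12->3, 14->4, 16->5, 17->6, 19->7, 23->8.5, 23->8.5, 26->10, 30->11, 32->12, 33->13
Step 2: Rank sum for X: R1 = 1 + 2 + 3 + 4 + 5 + 8.5 = 23.5.
Step 3: U_X = R1 - n1(n1+1)/2 = 23.5 - 6*7/2 = 23.5 - 21 = 2.5.
       U_Y = n1*n2 - U_X = 42 - 2.5 = 39.5.
Step 4: Ties are present, so use the tie-corrected normal approximation (with continuity correction) for the p-value.
Step 5: p-value = 0.010025; compare to alpha = 0.05. reject H0.

U_X = 2.5, p = 0.010025, reject H0 at alpha = 0.05.


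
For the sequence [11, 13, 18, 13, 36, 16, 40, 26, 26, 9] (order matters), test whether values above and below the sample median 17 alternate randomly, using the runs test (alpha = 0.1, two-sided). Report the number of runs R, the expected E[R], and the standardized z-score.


Step 1: Compute median = 17; label A = above, B = below.
Labels in order: BBABABAAAB  (n_A = 5, n_B = 5)
Step 2: Count runs R = 7.
Step 3: Under H0 (random ordering), E[R] = 2*n_A*n_B/(n_A+n_B) + 1 = 2*5*5/10 + 1 = 6.0000.
        Var[R] = 2*n_A*n_B*(2*n_A*n_B - n_A - n_B) / ((n_A+n_B)^2 * (n_A+n_B-1)) = 2000/900 = 2.2222.
        SD[R] = 1.4907.
Step 4: Continuity-corrected z = (R - 0.5 - E[R]) / SD[R] = (7 - 0.5 - 6.0000) / 1.4907 = 0.3354.
Step 5: Two-sided p-value via normal approximation = 2*(1 - Phi(|z|)) = 0.737316.
Step 6: alpha = 0.1. fail to reject H0.

R = 7, z = 0.3354, p = 0.737316, fail to reject H0.


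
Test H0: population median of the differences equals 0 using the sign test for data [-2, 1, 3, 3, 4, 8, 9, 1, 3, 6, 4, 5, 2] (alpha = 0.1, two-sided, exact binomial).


Step 1: Discard zero differences. Original n = 13; n_eff = number of nonzero differences = 13.
Nonzero differences (with sign): -2, +1, +3, +3, +4, +8, +9, +1, +3, +6, +4, +5, +2
Step 2: Count signs: positive = 12, negative = 1.
Step 3: Under H0: P(positive) = 0.5, so the number of positives S ~ Bin(13, 0.5).
Step 4: Two-sided exact p-value = sum of Bin(13,0.5) probabilities at or below the observed probability = 0.003418.
Step 5: alpha = 0.1. reject H0.

n_eff = 13, pos = 12, neg = 1, p = 0.003418, reject H0.


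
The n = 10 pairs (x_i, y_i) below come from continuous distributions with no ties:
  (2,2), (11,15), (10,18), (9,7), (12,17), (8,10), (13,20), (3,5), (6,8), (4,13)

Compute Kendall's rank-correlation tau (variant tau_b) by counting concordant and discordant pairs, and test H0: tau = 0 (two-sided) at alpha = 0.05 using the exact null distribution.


Step 1: Enumerate the 45 unordered pairs (i,j) with i<j and classify each by sign(x_j-x_i) * sign(y_j-y_i).
  (1,2):dx=+9,dy=+13->C; (1,3):dx=+8,dy=+16->C; (1,4):dx=+7,dy=+5->C; (1,5):dx=+10,dy=+15->C
  (1,6):dx=+6,dy=+8->C; (1,7):dx=+11,dy=+18->C; (1,8):dx=+1,dy=+3->C; (1,9):dx=+4,dy=+6->C
  (1,10):dx=+2,dy=+11->C; (2,3):dx=-1,dy=+3->D; (2,4):dx=-2,dy=-8->C; (2,5):dx=+1,dy=+2->C
  (2,6):dx=-3,dy=-5->C; (2,7):dx=+2,dy=+5->C; (2,8):dx=-8,dy=-10->C; (2,9):dx=-5,dy=-7->C
  (2,10):dx=-7,dy=-2->C; (3,4):dx=-1,dy=-11->C; (3,5):dx=+2,dy=-1->D; (3,6):dx=-2,dy=-8->C
  (3,7):dx=+3,dy=+2->C; (3,8):dx=-7,dy=-13->C; (3,9):dx=-4,dy=-10->C; (3,10):dx=-6,dy=-5->C
  (4,5):dx=+3,dy=+10->C; (4,6):dx=-1,dy=+3->D; (4,7):dx=+4,dy=+13->C; (4,8):dx=-6,dy=-2->C
  (4,9):dx=-3,dy=+1->D; (4,10):dx=-5,dy=+6->D; (5,6):dx=-4,dy=-7->C; (5,7):dx=+1,dy=+3->C
  (5,8):dx=-9,dy=-12->C; (5,9):dx=-6,dy=-9->C; (5,10):dx=-8,dy=-4->C; (6,7):dx=+5,dy=+10->C
  (6,8):dx=-5,dy=-5->C; (6,9):dx=-2,dy=-2->C; (6,10):dx=-4,dy=+3->D; (7,8):dx=-10,dy=-15->C
  (7,9):dx=-7,dy=-12->C; (7,10):dx=-9,dy=-7->C; (8,9):dx=+3,dy=+3->C; (8,10):dx=+1,dy=+8->C
  (9,10):dx=-2,dy=+5->D
Step 2: C = 38, D = 7, total pairs = 45.
Step 3: tau = (C - D)/(n(n-1)/2) = (38 - 7)/45 = 0.688889.
Step 4: Exact two-sided p-value (enumerate n! = 3628800 permutations of y under H0): p = 0.004687.
Step 5: alpha = 0.05. reject H0.

tau_b = 0.6889 (C=38, D=7), p = 0.004687, reject H0.


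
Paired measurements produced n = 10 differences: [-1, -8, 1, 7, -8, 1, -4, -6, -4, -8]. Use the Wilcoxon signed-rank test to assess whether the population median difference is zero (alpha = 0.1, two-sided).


Step 1: Drop any zero differences (none here) and take |d_i|.
|d| = [1, 8, 1, 7, 8, 1, 4, 6, 4, 8]
Step 2: Midrank |d_i| (ties get averaged ranks).
ranks: |1|->2, |8|->9, |1|->2, |7|->7, |8|->9, |1|->2, |4|->4.5, |6|->6, |4|->4.5, |8|->9
Step 3: Attach original signs; sum ranks with positive sign and with negative sign.
W+ = 2 + 7 + 2 = 11
W- = 2 + 9 + 9 + 4.5 + 6 + 4.5 + 9 = 44
(Check: W+ + W- = 55 should equal n(n+1)/2 = 55.)
Step 4: Test statistic W = min(W+, W-) = 11.
Step 5: Ties in |d|, so use the tie-corrected normal approximation.
        E[W] = n(n+1)/4 = 10*11/4 = 27.5.
        Tie groups: |d|=1 (t=3), |d|=4 (t=2), |d|=8 (t=3); sum(t^3 - t) = 54.
        Var[W] = n(n+1)(2n+1)/24 - sum(t^3-t)/48 = 2310/24 - 54/48 = 95.125.
        z = (W - E[W]) / sqrt(Var[W]) = (11 - 27.5) / 9.7532 = -1.6918.
        Two-sided p = 2*Phi(z) = 0.090693.
Step 6: alpha = 0.1. reject H0.

W+ = 11, W- = 44, W = min = 11, p = 0.090693, reject H0.


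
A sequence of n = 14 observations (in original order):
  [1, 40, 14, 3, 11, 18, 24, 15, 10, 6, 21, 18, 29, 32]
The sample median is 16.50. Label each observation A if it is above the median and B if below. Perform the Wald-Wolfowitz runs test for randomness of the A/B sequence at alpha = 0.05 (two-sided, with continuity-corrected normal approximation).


Step 1: Compute median = 16.50; label A = above, B = below.
Labels in order: BABBBAABBBAAAA  (n_A = 7, n_B = 7)
Step 2: Count runs R = 6.
Step 3: Under H0 (random ordering), E[R] = 2*n_A*n_B/(n_A+n_B) + 1 = 2*7*7/14 + 1 = 8.0000.
        Var[R] = 2*n_A*n_B*(2*n_A*n_B - n_A - n_B) / ((n_A+n_B)^2 * (n_A+n_B-1)) = 8232/2548 = 3.2308.
        SD[R] = 1.7974.
Step 4: Continuity-corrected z = (R + 0.5 - E[R]) / SD[R] = (6 + 0.5 - 8.0000) / 1.7974 = -0.8345.
Step 5: Two-sided p-value via normal approximation = 2*(1 - Phi(|z|)) = 0.403986.
Step 6: alpha = 0.05. fail to reject H0.

R = 6, z = -0.8345, p = 0.403986, fail to reject H0.


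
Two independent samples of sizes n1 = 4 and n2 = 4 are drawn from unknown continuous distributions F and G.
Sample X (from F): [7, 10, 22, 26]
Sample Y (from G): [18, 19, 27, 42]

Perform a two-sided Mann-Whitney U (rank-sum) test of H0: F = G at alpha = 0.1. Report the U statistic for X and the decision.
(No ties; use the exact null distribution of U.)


Step 1: Combine and sort all 8 observations; assign midranks.
sorted (value, group): (7,X), (10,X), (18,Y), (19,Y), (22,X), (26,X), (27,Y), (42,Y)
ranks: 7->1, 10->2, 18->3, 19->4, 22->5, 26->6, 27->7, 42->8
Step 2: Rank sum for X: R1 = 1 + 2 + 5 + 6 = 14.
Step 3: U_X = R1 - n1(n1+1)/2 = 14 - 4*5/2 = 14 - 10 = 4.
       U_Y = n1*n2 - U_X = 16 - 4 = 12.
Step 4: No ties, so the exact null distribution of U (based on enumerating the C(8,4) = 70 equally likely rank assignments) gives the two-sided p-value.
Step 5: p-value = 0.342857; compare to alpha = 0.1. fail to reject H0.

U_X = 4, p = 0.342857, fail to reject H0 at alpha = 0.1.


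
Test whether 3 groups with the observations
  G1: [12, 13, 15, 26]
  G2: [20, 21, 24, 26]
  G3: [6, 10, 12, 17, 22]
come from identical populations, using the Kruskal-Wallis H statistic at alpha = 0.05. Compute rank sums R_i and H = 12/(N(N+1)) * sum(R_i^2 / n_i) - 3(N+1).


Step 1: Combine all N = 13 observations and assign midranks.
sorted (value, group, rank): (6,G3,1), (10,G3,2), (12,G1,3.5), (12,G3,3.5), (13,G1,5), (15,G1,6), (17,G3,7), (20,G2,8), (21,G2,9), (22,G3,10), (24,G2,11), (26,G1,12.5), (26,G2,12.5)
Step 2: Sum ranks within each group.
R_1 = 27 (n_1 = 4)
R_2 = 40.5 (n_2 = 4)
R_3 = 23.5 (n_3 = 5)
Step 3: H = 12/(N(N+1)) * sum(R_i^2/n_i) - 3(N+1)
     = 12/(13*14) * (27^2/4 + 40.5^2/4 + 23.5^2/5) - 3*14
     = 0.065934 * 702.763 - 42
     = 4.335989.
Step 4: Ties present; correction factor C = 1 - 12/(13^3 - 13) = 0.994505. Corrected H = 4.335989 / 0.994505 = 4.359945.
Step 5: Under H0, H ~ chi^2(2); p-value = 0.113045.
Step 6: alpha = 0.05. fail to reject H0.

H = 4.3599, df = 2, p = 0.113045, fail to reject H0.


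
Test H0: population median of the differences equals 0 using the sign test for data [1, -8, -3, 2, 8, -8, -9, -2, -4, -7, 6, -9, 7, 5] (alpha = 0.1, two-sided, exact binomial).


Step 1: Discard zero differences. Original n = 14; n_eff = number of nonzero differences = 14.
Nonzero differences (with sign): +1, -8, -3, +2, +8, -8, -9, -2, -4, -7, +6, -9, +7, +5
Step 2: Count signs: positive = 6, negative = 8.
Step 3: Under H0: P(positive) = 0.5, so the number of positives S ~ Bin(14, 0.5).
Step 4: Two-sided exact p-value = sum of Bin(14,0.5) probabilities at or below the observed probability = 0.790527.
Step 5: alpha = 0.1. fail to reject H0.

n_eff = 14, pos = 6, neg = 8, p = 0.790527, fail to reject H0.


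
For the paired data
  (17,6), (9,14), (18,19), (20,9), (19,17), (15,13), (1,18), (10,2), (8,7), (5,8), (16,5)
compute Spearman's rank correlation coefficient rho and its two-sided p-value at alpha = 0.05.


Step 1: Rank x and y separately (midranks; no ties here).
rank(x): 17->8, 9->4, 18->9, 20->11, 19->10, 15->6, 1->1, 10->5, 8->3, 5->2, 16->7
rank(y): 6->3, 14->8, 19->11, 9->6, 17->9, 13->7, 18->10, 2->1, 7->4, 8->5, 5->2
Step 2: d_i = R_x(i) - R_y(i); compute d_i^2.
  (8-3)^2=25, (4-8)^2=16, (9-11)^2=4, (11-6)^2=25, (10-9)^2=1, (6-7)^2=1, (1-10)^2=81, (5-1)^2=16, (3-4)^2=1, (2-5)^2=9, (7-2)^2=25
sum(d^2) = 204.
Step 3: rho = 1 - 6*204 / (11*(11^2 - 1)) = 1 - 1224/1320 = 0.072727.
Step 4: Under H0, t = rho * sqrt((n-2)/(1-rho^2)) = 0.2188 ~ t(9).
Step 5: Two-sided p-value from the t-distribution with 9 df = 0.831716.
Step 6: alpha = 0.05. fail to reject H0.

rho = 0.0727, p = 0.831716, fail to reject H0 at alpha = 0.05.


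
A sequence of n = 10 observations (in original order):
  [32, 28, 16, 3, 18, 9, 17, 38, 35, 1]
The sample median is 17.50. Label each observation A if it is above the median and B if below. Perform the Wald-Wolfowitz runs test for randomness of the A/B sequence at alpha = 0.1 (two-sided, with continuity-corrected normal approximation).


Step 1: Compute median = 17.50; label A = above, B = below.
Labels in order: AABBABBAAB  (n_A = 5, n_B = 5)
Step 2: Count runs R = 6.
Step 3: Under H0 (random ordering), E[R] = 2*n_A*n_B/(n_A+n_B) + 1 = 2*5*5/10 + 1 = 6.0000.
        Var[R] = 2*n_A*n_B*(2*n_A*n_B - n_A - n_B) / ((n_A+n_B)^2 * (n_A+n_B-1)) = 2000/900 = 2.2222.
        SD[R] = 1.4907.
Step 4: R = E[R], so z = 0 with no continuity correction.
Step 5: Two-sided p-value via normal approximation = 2*(1 - Phi(|z|)) = 1.000000.
Step 6: alpha = 0.1. fail to reject H0.

R = 6, z = 0.0000, p = 1.000000, fail to reject H0.


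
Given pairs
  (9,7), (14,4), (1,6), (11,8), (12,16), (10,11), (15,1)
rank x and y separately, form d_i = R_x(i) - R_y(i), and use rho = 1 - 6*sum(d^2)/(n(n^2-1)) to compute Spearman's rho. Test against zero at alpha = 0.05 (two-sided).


Step 1: Rank x and y separately (midranks; no ties here).
rank(x): 9->2, 14->6, 1->1, 11->4, 12->5, 10->3, 15->7
rank(y): 7->4, 4->2, 6->3, 8->5, 16->7, 11->6, 1->1
Step 2: d_i = R_x(i) - R_y(i); compute d_i^2.
  (2-4)^2=4, (6-2)^2=16, (1-3)^2=4, (4-5)^2=1, (5-7)^2=4, (3-6)^2=9, (7-1)^2=36
sum(d^2) = 74.
Step 3: rho = 1 - 6*74 / (7*(7^2 - 1)) = 1 - 444/336 = -0.321429.
Step 4: Under H0, t = rho * sqrt((n-2)/(1-rho^2)) = -0.7590 ~ t(5).
Step 5: Two-sided p-value from the t-distribution with 5 df = 0.482072.
Step 6: alpha = 0.05. fail to reject H0.

rho = -0.3214, p = 0.482072, fail to reject H0 at alpha = 0.05.


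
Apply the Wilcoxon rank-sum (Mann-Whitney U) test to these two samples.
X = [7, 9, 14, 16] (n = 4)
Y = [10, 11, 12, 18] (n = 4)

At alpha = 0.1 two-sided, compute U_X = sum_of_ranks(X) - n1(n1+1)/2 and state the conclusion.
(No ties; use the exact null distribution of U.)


Step 1: Combine and sort all 8 observations; assign midranks.
sorted (value, group): (7,X), (9,X), (10,Y), (11,Y), (12,Y), (14,X), (16,X), (18,Y)
ranks: 7->1, 9->2, 10->3, 11->4, 12->5, 14->6, 16->7, 18->8
Step 2: Rank sum for X: R1 = 1 + 2 + 6 + 7 = 16.
Step 3: U_X = R1 - n1(n1+1)/2 = 16 - 4*5/2 = 16 - 10 = 6.
       U_Y = n1*n2 - U_X = 16 - 6 = 10.
Step 4: No ties, so the exact null distribution of U (based on enumerating the C(8,4) = 70 equally likely rank assignments) gives the two-sided p-value.
Step 5: p-value = 0.685714; compare to alpha = 0.1. fail to reject H0.

U_X = 6, p = 0.685714, fail to reject H0 at alpha = 0.1.


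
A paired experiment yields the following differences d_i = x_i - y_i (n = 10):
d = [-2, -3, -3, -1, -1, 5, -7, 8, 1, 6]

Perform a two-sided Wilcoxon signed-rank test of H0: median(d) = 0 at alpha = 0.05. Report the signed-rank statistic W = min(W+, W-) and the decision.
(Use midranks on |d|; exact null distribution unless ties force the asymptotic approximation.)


Step 1: Drop any zero differences (none here) and take |d_i|.
|d| = [2, 3, 3, 1, 1, 5, 7, 8, 1, 6]
Step 2: Midrank |d_i| (ties get averaged ranks).
ranks: |2|->4, |3|->5.5, |3|->5.5, |1|->2, |1|->2, |5|->7, |7|->9, |8|->10, |1|->2, |6|->8
Step 3: Attach original signs; sum ranks with positive sign and with negative sign.
W+ = 7 + 10 + 2 + 8 = 27
W- = 4 + 5.5 + 5.5 + 2 + 2 + 9 = 28
(Check: W+ + W- = 55 should equal n(n+1)/2 = 55.)
Step 4: Test statistic W = min(W+, W-) = 27.
Step 5: Ties in |d|, so use the tie-corrected normal approximation.
        E[W] = n(n+1)/4 = 10*11/4 = 27.5.
        Tie groups: |d|=1 (t=3), |d|=3 (t=2); sum(t^3 - t) = 30.
        Var[W] = n(n+1)(2n+1)/24 - sum(t^3-t)/48 = 2310/24 - 30/48 = 95.625.
        z = (W - E[W]) / sqrt(Var[W]) = (27 - 27.5) / 9.7788 = -0.0511.
        Two-sided p = 2*Phi(z) = 0.959221.
Step 6: alpha = 0.05. fail to reject H0.

W+ = 27, W- = 28, W = min = 27, p = 0.959221, fail to reject H0.


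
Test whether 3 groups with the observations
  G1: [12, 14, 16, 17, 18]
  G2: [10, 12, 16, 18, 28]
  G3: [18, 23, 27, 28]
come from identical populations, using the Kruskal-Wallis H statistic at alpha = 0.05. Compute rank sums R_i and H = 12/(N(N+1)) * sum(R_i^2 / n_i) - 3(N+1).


Step 1: Combine all N = 14 observations and assign midranks.
sorted (value, group, rank): (10,G2,1), (12,G1,2.5), (12,G2,2.5), (14,G1,4), (16,G1,5.5), (16,G2,5.5), (17,G1,7), (18,G1,9), (18,G2,9), (18,G3,9), (23,G3,11), (27,G3,12), (28,G2,13.5), (28,G3,13.5)
Step 2: Sum ranks within each group.
R_1 = 28 (n_1 = 5)
R_2 = 31.5 (n_2 = 5)
R_3 = 45.5 (n_3 = 4)
Step 3: H = 12/(N(N+1)) * sum(R_i^2/n_i) - 3(N+1)
     = 12/(14*15) * (28^2/5 + 31.5^2/5 + 45.5^2/4) - 3*15
     = 0.057143 * 872.812 - 45
     = 4.875000.
Step 4: Ties present; correction factor C = 1 - 42/(14^3 - 14) = 0.984615. Corrected H = 4.875000 / 0.984615 = 4.951172.
Step 5: Under H0, H ~ chi^2(2); p-value = 0.084114.
Step 6: alpha = 0.05. fail to reject H0.

H = 4.9512, df = 2, p = 0.084114, fail to reject H0.


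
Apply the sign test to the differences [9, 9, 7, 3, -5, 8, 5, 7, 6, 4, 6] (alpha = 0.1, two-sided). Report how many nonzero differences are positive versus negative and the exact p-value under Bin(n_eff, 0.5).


Step 1: Discard zero differences. Original n = 11; n_eff = number of nonzero differences = 11.
Nonzero differences (with sign): +9, +9, +7, +3, -5, +8, +5, +7, +6, +4, +6
Step 2: Count signs: positive = 10, negative = 1.
Step 3: Under H0: P(positive) = 0.5, so the number of positives S ~ Bin(11, 0.5).
Step 4: Two-sided exact p-value = sum of Bin(11,0.5) probabilities at or below the observed probability = 0.011719.
Step 5: alpha = 0.1. reject H0.

n_eff = 11, pos = 10, neg = 1, p = 0.011719, reject H0.


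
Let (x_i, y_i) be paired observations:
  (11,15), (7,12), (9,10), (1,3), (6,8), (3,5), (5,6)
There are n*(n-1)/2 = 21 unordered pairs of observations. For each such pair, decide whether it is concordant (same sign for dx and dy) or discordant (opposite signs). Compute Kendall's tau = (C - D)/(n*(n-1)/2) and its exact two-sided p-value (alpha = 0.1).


Step 1: Enumerate the 21 unordered pairs (i,j) with i<j and classify each by sign(x_j-x_i) * sign(y_j-y_i).
  (1,2):dx=-4,dy=-3->C; (1,3):dx=-2,dy=-5->C; (1,4):dx=-10,dy=-12->C; (1,5):dx=-5,dy=-7->C
  (1,6):dx=-8,dy=-10->C; (1,7):dx=-6,dy=-9->C; (2,3):dx=+2,dy=-2->D; (2,4):dx=-6,dy=-9->C
  (2,5):dx=-1,dy=-4->C; (2,6):dx=-4,dy=-7->C; (2,7):dx=-2,dy=-6->C; (3,4):dx=-8,dy=-7->C
  (3,5):dx=-3,dy=-2->C; (3,6):dx=-6,dy=-5->C; (3,7):dx=-4,dy=-4->C; (4,5):dx=+5,dy=+5->C
  (4,6):dx=+2,dy=+2->C; (4,7):dx=+4,dy=+3->C; (5,6):dx=-3,dy=-3->C; (5,7):dx=-1,dy=-2->C
  (6,7):dx=+2,dy=+1->C
Step 2: C = 20, D = 1, total pairs = 21.
Step 3: tau = (C - D)/(n(n-1)/2) = (20 - 1)/21 = 0.904762.
Step 4: Exact two-sided p-value (enumerate n! = 5040 permutations of y under H0): p = 0.002778.
Step 5: alpha = 0.1. reject H0.

tau_b = 0.9048 (C=20, D=1), p = 0.002778, reject H0.


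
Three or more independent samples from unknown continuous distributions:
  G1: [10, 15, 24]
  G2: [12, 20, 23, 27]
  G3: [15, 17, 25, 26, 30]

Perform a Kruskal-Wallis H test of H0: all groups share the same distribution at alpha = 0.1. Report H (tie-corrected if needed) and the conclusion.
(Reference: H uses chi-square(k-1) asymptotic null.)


Step 1: Combine all N = 12 observations and assign midranks.
sorted (value, group, rank): (10,G1,1), (12,G2,2), (15,G1,3.5), (15,G3,3.5), (17,G3,5), (20,G2,6), (23,G2,7), (24,G1,8), (25,G3,9), (26,G3,10), (27,G2,11), (30,G3,12)
Step 2: Sum ranks within each group.
R_1 = 12.5 (n_1 = 3)
R_2 = 26 (n_2 = 4)
R_3 = 39.5 (n_3 = 5)
Step 3: H = 12/(N(N+1)) * sum(R_i^2/n_i) - 3(N+1)
     = 12/(12*13) * (12.5^2/3 + 26^2/4 + 39.5^2/5) - 3*13
     = 0.076923 * 533.133 - 39
     = 2.010256.
Step 4: Ties present; correction factor C = 1 - 6/(12^3 - 12) = 0.996503. Corrected H = 2.010256 / 0.996503 = 2.017310.
Step 5: Under H0, H ~ chi^2(2); p-value = 0.364709.
Step 6: alpha = 0.1. fail to reject H0.

H = 2.0173, df = 2, p = 0.364709, fail to reject H0.


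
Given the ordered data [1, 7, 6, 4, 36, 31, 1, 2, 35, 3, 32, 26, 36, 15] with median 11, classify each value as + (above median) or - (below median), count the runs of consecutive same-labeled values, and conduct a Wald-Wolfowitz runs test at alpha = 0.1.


Step 1: Compute median = 11; label A = above, B = below.
Labels in order: BBBBAABBABAAAA  (n_A = 7, n_B = 7)
Step 2: Count runs R = 6.
Step 3: Under H0 (random ordering), E[R] = 2*n_A*n_B/(n_A+n_B) + 1 = 2*7*7/14 + 1 = 8.0000.
        Var[R] = 2*n_A*n_B*(2*n_A*n_B - n_A - n_B) / ((n_A+n_B)^2 * (n_A+n_B-1)) = 8232/2548 = 3.2308.
        SD[R] = 1.7974.
Step 4: Continuity-corrected z = (R + 0.5 - E[R]) / SD[R] = (6 + 0.5 - 8.0000) / 1.7974 = -0.8345.
Step 5: Two-sided p-value via normal approximation = 2*(1 - Phi(|z|)) = 0.403986.
Step 6: alpha = 0.1. fail to reject H0.

R = 6, z = -0.8345, p = 0.403986, fail to reject H0.


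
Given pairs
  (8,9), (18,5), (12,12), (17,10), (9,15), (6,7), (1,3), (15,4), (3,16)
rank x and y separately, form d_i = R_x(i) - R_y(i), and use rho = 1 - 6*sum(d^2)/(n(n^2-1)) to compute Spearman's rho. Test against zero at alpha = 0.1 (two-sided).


Step 1: Rank x and y separately (midranks; no ties here).
rank(x): 8->4, 18->9, 12->6, 17->8, 9->5, 6->3, 1->1, 15->7, 3->2
rank(y): 9->5, 5->3, 12->7, 10->6, 15->8, 7->4, 3->1, 4->2, 16->9
Step 2: d_i = R_x(i) - R_y(i); compute d_i^2.
  (4-5)^2=1, (9-3)^2=36, (6-7)^2=1, (8-6)^2=4, (5-8)^2=9, (3-4)^2=1, (1-1)^2=0, (7-2)^2=25, (2-9)^2=49
sum(d^2) = 126.
Step 3: rho = 1 - 6*126 / (9*(9^2 - 1)) = 1 - 756/720 = -0.050000.
Step 4: Under H0, t = rho * sqrt((n-2)/(1-rho^2)) = -0.1325 ~ t(7).
Step 5: Two-sided p-value from the t-distribution with 7 df = 0.898353.
Step 6: alpha = 0.1. fail to reject H0.

rho = -0.0500, p = 0.898353, fail to reject H0 at alpha = 0.1.


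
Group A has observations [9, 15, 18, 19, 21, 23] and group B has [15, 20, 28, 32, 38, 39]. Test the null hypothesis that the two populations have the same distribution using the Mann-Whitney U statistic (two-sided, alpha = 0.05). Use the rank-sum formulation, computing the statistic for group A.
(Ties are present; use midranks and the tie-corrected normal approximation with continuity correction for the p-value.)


Step 1: Combine and sort all 12 observations; assign midranks.
sorted (value, group): (9,X), (15,X), (15,Y), (18,X), (19,X), (20,Y), (21,X), (23,X), (28,Y), (32,Y), (38,Y), (39,Y)
ranks: 9->1, 15->2.5, 15->2.5, 18->4, 19->5, 20->6, 21->7, 23->8, 28->9, 32->10, 38->11, 39->12
Step 2: Rank sum for X: R1 = 1 + 2.5 + 4 + 5 + 7 + 8 = 27.5.
Step 3: U_X = R1 - n1(n1+1)/2 = 27.5 - 6*7/2 = 27.5 - 21 = 6.5.
       U_Y = n1*n2 - U_X = 36 - 6.5 = 29.5.
Step 4: Ties are present, so use the tie-corrected normal approximation (with continuity correction) for the p-value.
Step 5: p-value = 0.077648; compare to alpha = 0.05. fail to reject H0.

U_X = 6.5, p = 0.077648, fail to reject H0 at alpha = 0.05.


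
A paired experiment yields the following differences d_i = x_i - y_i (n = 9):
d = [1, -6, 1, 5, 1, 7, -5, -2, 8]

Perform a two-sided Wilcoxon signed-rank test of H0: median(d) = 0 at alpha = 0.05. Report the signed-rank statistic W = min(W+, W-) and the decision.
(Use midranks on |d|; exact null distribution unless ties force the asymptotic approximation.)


Step 1: Drop any zero differences (none here) and take |d_i|.
|d| = [1, 6, 1, 5, 1, 7, 5, 2, 8]
Step 2: Midrank |d_i| (ties get averaged ranks).
ranks: |1|->2, |6|->7, |1|->2, |5|->5.5, |1|->2, |7|->8, |5|->5.5, |2|->4, |8|->9
Step 3: Attach original signs; sum ranks with positive sign and with negative sign.
W+ = 2 + 2 + 5.5 + 2 + 8 + 9 = 28.5
W- = 7 + 5.5 + 4 = 16.5
(Check: W+ + W- = 45 should equal n(n+1)/2 = 45.)
Step 4: Test statistic W = min(W+, W-) = 16.5.
Step 5: Ties in |d|, so use the tie-corrected normal approximation.
        E[W] = n(n+1)/4 = 9*10/4 = 22.5.
        Tie groups: |d|=1 (t=3), |d|=5 (t=2); sum(t^3 - t) = 30.
        Var[W] = n(n+1)(2n+1)/24 - sum(t^3-t)/48 = 1710/24 - 30/48 = 70.625.
        z = (W - E[W]) / sqrt(Var[W]) = (16.5 - 22.5) / 8.4039 = -0.7140.
        Two-sided p = 2*Phi(z) = 0.475254.
Step 6: alpha = 0.05. fail to reject H0.

W+ = 28.5, W- = 16.5, W = min = 16.5, p = 0.475254, fail to reject H0.


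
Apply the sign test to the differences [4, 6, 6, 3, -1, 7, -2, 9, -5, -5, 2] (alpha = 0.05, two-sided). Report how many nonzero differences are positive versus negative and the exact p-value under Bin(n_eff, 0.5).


Step 1: Discard zero differences. Original n = 11; n_eff = number of nonzero differences = 11.
Nonzero differences (with sign): +4, +6, +6, +3, -1, +7, -2, +9, -5, -5, +2
Step 2: Count signs: positive = 7, negative = 4.
Step 3: Under H0: P(positive) = 0.5, so the number of positives S ~ Bin(11, 0.5).
Step 4: Two-sided exact p-value = sum of Bin(11,0.5) probabilities at or below the observed probability = 0.548828.
Step 5: alpha = 0.05. fail to reject H0.

n_eff = 11, pos = 7, neg = 4, p = 0.548828, fail to reject H0.


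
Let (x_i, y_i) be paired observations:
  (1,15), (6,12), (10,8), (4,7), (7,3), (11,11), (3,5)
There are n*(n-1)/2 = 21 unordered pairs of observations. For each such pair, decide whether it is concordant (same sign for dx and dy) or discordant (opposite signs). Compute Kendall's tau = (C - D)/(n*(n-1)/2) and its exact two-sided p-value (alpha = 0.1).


Step 1: Enumerate the 21 unordered pairs (i,j) with i<j and classify each by sign(x_j-x_i) * sign(y_j-y_i).
  (1,2):dx=+5,dy=-3->D; (1,3):dx=+9,dy=-7->D; (1,4):dx=+3,dy=-8->D; (1,5):dx=+6,dy=-12->D
  (1,6):dx=+10,dy=-4->D; (1,7):dx=+2,dy=-10->D; (2,3):dx=+4,dy=-4->D; (2,4):dx=-2,dy=-5->C
  (2,5):dx=+1,dy=-9->D; (2,6):dx=+5,dy=-1->D; (2,7):dx=-3,dy=-7->C; (3,4):dx=-6,dy=-1->C
  (3,5):dx=-3,dy=-5->C; (3,6):dx=+1,dy=+3->C; (3,7):dx=-7,dy=-3->C; (4,5):dx=+3,dy=-4->D
  (4,6):dx=+7,dy=+4->C; (4,7):dx=-1,dy=-2->C; (5,6):dx=+4,dy=+8->C; (5,7):dx=-4,dy=+2->D
  (6,7):dx=-8,dy=-6->C
Step 2: C = 10, D = 11, total pairs = 21.
Step 3: tau = (C - D)/(n(n-1)/2) = (10 - 11)/21 = -0.047619.
Step 4: Exact two-sided p-value (enumerate n! = 5040 permutations of y under H0): p = 1.000000.
Step 5: alpha = 0.1. fail to reject H0.

tau_b = -0.0476 (C=10, D=11), p = 1.000000, fail to reject H0.


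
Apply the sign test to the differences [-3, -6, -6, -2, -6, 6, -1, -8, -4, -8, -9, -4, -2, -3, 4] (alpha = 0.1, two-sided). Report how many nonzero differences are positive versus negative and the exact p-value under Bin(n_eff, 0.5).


Step 1: Discard zero differences. Original n = 15; n_eff = number of nonzero differences = 15.
Nonzero differences (with sign): -3, -6, -6, -2, -6, +6, -1, -8, -4, -8, -9, -4, -2, -3, +4
Step 2: Count signs: positive = 2, negative = 13.
Step 3: Under H0: P(positive) = 0.5, so the number of positives S ~ Bin(15, 0.5).
Step 4: Two-sided exact p-value = sum of Bin(15,0.5) probabilities at or below the observed probability = 0.007385.
Step 5: alpha = 0.1. reject H0.

n_eff = 15, pos = 2, neg = 13, p = 0.007385, reject H0.


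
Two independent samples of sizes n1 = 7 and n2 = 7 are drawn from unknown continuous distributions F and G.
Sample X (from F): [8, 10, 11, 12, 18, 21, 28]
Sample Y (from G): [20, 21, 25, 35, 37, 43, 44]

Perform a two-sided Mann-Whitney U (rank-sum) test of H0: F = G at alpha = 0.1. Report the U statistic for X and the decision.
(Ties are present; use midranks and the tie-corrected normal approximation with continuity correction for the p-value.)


Step 1: Combine and sort all 14 observations; assign midranks.
sorted (value, group): (8,X), (10,X), (11,X), (12,X), (18,X), (20,Y), (21,X), (21,Y), (25,Y), (28,X), (35,Y), (37,Y), (43,Y), (44,Y)
ranks: 8->1, 10->2, 11->3, 12->4, 18->5, 20->6, 21->7.5, 21->7.5, 25->9, 28->10, 35->11, 37->12, 43->13, 44->14
Step 2: Rank sum for X: R1 = 1 + 2 + 3 + 4 + 5 + 7.5 + 10 = 32.5.
Step 3: U_X = R1 - n1(n1+1)/2 = 32.5 - 7*8/2 = 32.5 - 28 = 4.5.
       U_Y = n1*n2 - U_X = 49 - 4.5 = 44.5.
Step 4: Ties are present, so use the tie-corrected normal approximation (with continuity correction) for the p-value.
Step 5: p-value = 0.012618; compare to alpha = 0.1. reject H0.

U_X = 4.5, p = 0.012618, reject H0 at alpha = 0.1.
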